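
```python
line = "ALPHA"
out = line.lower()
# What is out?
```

Trace:
`line = "ALPHA"` → line = 'ALPHA'
`out = line.lower()` → out = 'alpha'
So out = 'alpha'

Answer: 'alpha'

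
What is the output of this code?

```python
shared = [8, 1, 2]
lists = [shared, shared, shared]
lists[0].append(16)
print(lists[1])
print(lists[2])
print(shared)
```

Key concept: list of same reference.
Step by step:
`shared = [8, 1, 2]` → shared = [8, 1, 2]
`lists = [shared, shared, shared]` → lists = [[8, 1, 2], [8, 1, 2], [8, 1, 2]]
`lists[0].append(16)` → shared = [8, 1, 2, 16]; lists = [[8, 1, 2, 16], [8, 1, 2, 16], [8, 1, 2, 16]]
`print(lists[1])` → prints [8, 1, 2, 16]
`print(lists[2])` → prints [8, 1, 2, 16]
`print(shared)` → prints [8, 1, 2, 16]

Answer:
[8, 1, 2, 16]
[8, 1, 2, 16]
[8, 1, 2, 16]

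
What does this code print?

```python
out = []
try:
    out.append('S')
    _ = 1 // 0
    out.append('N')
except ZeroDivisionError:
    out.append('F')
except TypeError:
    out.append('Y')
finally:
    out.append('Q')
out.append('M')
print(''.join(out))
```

Execution trace: 'S' (try body) → 'F' (except ZeroDivisionError) → 'Q' (finally) → 'M' (after the try/except). Output: SFQM

Answer: SFQM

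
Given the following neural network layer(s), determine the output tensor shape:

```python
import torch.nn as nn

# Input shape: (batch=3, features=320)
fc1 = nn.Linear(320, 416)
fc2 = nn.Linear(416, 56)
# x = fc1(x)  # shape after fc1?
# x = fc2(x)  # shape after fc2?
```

Input: (3, 320) -> after fc1: (3, 416) -> Output: (3, 56)

Answer: (3, 56)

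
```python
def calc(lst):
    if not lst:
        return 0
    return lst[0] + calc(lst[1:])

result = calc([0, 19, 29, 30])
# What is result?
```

0 + 19 + 29 + 30 + 0 = 78

Answer: 78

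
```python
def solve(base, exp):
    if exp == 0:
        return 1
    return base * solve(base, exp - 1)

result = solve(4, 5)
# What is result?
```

solve(4, 5) = 4 * 4 * 4 * 4 * 4 = 1024

Answer: 1024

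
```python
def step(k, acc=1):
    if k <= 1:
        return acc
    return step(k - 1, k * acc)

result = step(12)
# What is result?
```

Accumulator trace (n, acc): (12, 1) -> (11, 12) -> (10, 132) -> (9, 1320) -> (8, 11880) -> (7, 95040) -> (6, 665280) -> (5, 3991680) -> (4, 19958400) -> (3, 79833600) -> (2, 239500800) -> (1, 479001600) -> return 479001600

Answer: 479001600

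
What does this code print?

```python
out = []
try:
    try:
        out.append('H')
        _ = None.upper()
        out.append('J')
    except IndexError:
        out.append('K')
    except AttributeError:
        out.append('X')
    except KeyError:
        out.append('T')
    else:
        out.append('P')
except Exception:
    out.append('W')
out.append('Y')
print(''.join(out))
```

Execution trace: 'H' (inner try body) → 'X' (inner except AttributeError) → 'Y' (after the try/except). Output: HXY

Answer: HXY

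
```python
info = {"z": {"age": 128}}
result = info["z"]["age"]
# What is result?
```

Trace:
`info = {"z": {"age": 128}}` → info = {'z': {'age': 128}}
`result = info["z"]["age"]` → result = 128
So result = 128

Answer: 128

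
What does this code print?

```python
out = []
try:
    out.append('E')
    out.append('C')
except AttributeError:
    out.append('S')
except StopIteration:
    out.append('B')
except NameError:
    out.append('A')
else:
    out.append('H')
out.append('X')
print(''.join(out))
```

Execution trace: 'E' (try body) → 'C' (try body, no exception) → 'H' (else) → 'X' (after the try/except). Output: ECHX

Answer: ECHX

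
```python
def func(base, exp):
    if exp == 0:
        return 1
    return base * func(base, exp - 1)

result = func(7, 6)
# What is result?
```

func(7, 6) = 7 * 7 * 7 * 7 * 7 * 7 = 117649

Answer: 117649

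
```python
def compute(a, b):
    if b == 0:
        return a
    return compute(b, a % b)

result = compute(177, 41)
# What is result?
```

compute(177, 41) -> compute(41, 13) -> compute(13, 2) -> compute(2, 1) -> compute(1, 0) -> 1

Answer: 1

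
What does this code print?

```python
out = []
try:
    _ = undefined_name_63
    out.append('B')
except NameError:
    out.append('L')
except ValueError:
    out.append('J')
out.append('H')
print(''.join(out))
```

Execution trace: 'L' (except NameError) → 'H' (after the try/except). Output: LH

Answer: LH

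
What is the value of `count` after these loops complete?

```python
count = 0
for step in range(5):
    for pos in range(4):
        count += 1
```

5 * 4 = 20
`count` takes the values: 0 → 1 → 2 → 3 → 4 → 5 → 6 → 7 → 8 → 9 → 10 → 11 → 12 → 13 → 14 → 15 → 16 → 17 → 18 → 19 → 20

Answer: 20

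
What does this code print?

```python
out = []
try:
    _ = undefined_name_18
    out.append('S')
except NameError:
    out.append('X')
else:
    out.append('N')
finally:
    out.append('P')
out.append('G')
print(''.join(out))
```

Execution trace: 'X' (except NameError) → 'P' (finally) → 'G' (after the try/except). Output: XPG

Answer: XPG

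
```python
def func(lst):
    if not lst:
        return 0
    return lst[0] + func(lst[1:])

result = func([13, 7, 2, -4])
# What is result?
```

13 + 7 + 2 + (-4) + 0 = 18

Answer: 18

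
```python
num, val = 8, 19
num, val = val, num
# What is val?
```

Trace:
`num, val = 8, 19` → num = 8; val = 19
`num, val = val, num` → num = 19; val = 8
So val = 8

Answer: 8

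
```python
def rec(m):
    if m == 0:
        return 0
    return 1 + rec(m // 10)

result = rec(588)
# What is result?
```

Count of digits of 588: 3

Answer: 3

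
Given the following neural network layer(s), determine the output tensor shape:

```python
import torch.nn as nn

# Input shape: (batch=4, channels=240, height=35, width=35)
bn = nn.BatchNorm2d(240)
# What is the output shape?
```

Input: (4, 240, 35, 35) -> Output: (4, 240, 35, 35)

Answer: (4, 240, 35, 35)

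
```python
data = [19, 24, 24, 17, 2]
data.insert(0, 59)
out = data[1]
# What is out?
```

Trace:
`data = [19, 24, 24, 17, 2]` → data = [19, 24, 24, 17, 2]
`data.insert(0, 59)` → data = [59, 19, 24, 24, 17, 2]
`out = data[1]` → out = 19
So out = 19

Answer: 19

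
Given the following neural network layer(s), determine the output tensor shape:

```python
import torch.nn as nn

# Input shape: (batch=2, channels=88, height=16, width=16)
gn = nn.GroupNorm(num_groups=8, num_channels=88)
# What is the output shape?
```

Input: (2, 88, 16, 16) -> Output: (2, 88, 16, 16)

Answer: (2, 88, 16, 16)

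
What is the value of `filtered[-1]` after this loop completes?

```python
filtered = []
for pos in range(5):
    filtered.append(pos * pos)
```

Last element of squares 0 to 4
`filtered` takes the values: [] → [0] → [0, 1] → [0, 1, 4] → [0, 1, 4, 9] → [0, 1, 4, 9, 16]
So `filtered[-1]` = 16

Answer: 16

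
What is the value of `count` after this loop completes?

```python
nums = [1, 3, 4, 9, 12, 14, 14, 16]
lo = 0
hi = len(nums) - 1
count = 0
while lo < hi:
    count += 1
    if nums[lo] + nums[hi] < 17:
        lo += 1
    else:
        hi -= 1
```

Steps to find pair summing to 17
`count` takes the values: 0 → 1 → 2 → 3 → 4 → 5 → 6 → 7

Answer: 7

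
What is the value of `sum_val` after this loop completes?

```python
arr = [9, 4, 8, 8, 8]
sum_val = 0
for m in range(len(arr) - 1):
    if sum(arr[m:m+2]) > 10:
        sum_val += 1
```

Count windows with sum > 10
`sum_val` takes the values: 0 → 1 → 2 → 3 → 4

Answer: 4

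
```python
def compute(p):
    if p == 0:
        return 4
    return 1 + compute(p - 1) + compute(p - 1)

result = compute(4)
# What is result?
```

compute(p) = 1 + 2·compute(p-1), compute(0)=4. Closed form: (4+1)·2^4 - 1 = 79.

Answer: 79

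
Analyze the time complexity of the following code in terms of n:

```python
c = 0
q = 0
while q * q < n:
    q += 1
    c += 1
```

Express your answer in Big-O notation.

Each loop level contributes: √n. Multiplying the contributions gives O(√n).

Answer: O(√n)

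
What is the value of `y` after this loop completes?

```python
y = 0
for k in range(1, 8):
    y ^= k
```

XOR of 1 to 7
`y` takes the values: 0 → 1 → 3 → 0 → 4 → 1 → 7 → 0

Answer: 0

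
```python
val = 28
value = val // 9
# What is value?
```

Trace:
`val = 28` → val = 28
`value = val // 9` → value = 3
So value = 3

Answer: 3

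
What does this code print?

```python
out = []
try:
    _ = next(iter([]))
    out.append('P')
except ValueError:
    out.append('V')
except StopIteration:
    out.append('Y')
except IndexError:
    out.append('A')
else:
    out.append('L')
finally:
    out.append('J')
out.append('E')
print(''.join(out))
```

Execution trace: 'Y' (except StopIteration) → 'J' (finally) → 'E' (after the try/except). Output: YJE

Answer: YJE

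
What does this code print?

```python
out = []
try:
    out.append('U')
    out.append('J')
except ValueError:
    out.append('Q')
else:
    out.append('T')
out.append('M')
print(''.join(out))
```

Execution trace: 'U' (try body) → 'J' (try body, no exception) → 'T' (else) → 'M' (after the try/except). Output: UJTM

Answer: UJTM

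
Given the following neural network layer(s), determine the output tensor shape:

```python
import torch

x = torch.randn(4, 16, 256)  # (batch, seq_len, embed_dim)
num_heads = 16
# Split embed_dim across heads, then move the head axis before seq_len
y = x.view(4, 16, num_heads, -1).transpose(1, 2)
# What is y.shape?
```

Input: (4, 16, 256) -> head_dim = 256 // 16 = 16; after view: (4, 16, 16, 16) -> after transpose(1, 2): (4, 16, 16, 16) -> Output: (4, 16, 16, 16)

Answer: (4, 16, 16, 16)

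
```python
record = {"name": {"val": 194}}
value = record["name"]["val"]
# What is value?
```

Trace:
`record = {"name": {"val": 194}}` → record = {'name': {'val': 194}}
`value = record["name"]["val"]` → value = 194
So value = 194

Answer: 194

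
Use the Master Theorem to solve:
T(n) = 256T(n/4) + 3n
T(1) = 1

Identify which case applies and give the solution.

a=256, b=4, f(n)=3n. log_4(256) = 4. Since c=1 < 4, Case 1 applies: T(n) = Θ(n^log_b(a)) = O(n^4).

Answer: O(n^4) - Case 1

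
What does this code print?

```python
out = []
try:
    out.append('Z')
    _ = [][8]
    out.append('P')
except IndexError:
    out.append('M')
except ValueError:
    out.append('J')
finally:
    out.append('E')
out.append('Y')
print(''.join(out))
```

Execution trace: 'Z' (try body) → 'M' (except IndexError) → 'E' (finally) → 'Y' (after the try/except). Output: ZMEY

Answer: ZMEY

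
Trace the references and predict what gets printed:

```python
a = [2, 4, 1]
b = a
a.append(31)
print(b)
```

Key concept: basic list aliasing.
Step by step:
`a = [2, 4, 1]` → a = [2, 4, 1]
`b = a` → b = [2, 4, 1] (same object as a)
`a.append(31)` → a = [2, 4, 1, 31] (same object as b); b = [2, 4, 1, 31] (same object as a)
`print(b)` → prints [2, 4, 1, 31]

Answer: [2, 4, 1, 31]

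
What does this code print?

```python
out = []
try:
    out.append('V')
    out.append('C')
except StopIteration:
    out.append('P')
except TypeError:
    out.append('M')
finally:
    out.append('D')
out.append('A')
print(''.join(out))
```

Execution trace: 'V' (try body) → 'C' (try body, no exception) → 'D' (finally) → 'A' (after the try/except). Output: VCDA

Answer: VCDA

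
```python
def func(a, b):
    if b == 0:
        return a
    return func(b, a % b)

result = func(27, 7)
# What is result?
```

func(27, 7) -> func(7, 6) -> func(6, 1) -> func(1, 0) -> 1

Answer: 1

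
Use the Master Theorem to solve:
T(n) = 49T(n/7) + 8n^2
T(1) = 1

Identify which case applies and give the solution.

a=49, b=7, f(n)=8n^2. log_7(49) = 2. Since c=2 = 2, Case 2 applies: T(n) = Θ(n^log_b(a) · log n) = O(n^2 log n).

Answer: O(n^2 log n) - Case 2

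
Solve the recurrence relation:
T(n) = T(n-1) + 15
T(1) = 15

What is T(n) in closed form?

Unrolling: T(n) = T(1) + 15·(n-1) = 15 + 15(n-1) = 15n.

Answer: T(n) = 15n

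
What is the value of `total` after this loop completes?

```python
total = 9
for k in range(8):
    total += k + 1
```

Start at 9, add 1 to 8 = 45
`total` takes the values: 9 → 10 → 12 → 15 → 19 → 24 → 30 → 37 → 45

Answer: 45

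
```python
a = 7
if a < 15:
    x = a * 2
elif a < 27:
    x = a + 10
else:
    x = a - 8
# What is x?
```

Trace:
`a = 7` → a = 7
`if a < 15: ...` → a < 15 is True → x = 14
So x = 14

Answer: 14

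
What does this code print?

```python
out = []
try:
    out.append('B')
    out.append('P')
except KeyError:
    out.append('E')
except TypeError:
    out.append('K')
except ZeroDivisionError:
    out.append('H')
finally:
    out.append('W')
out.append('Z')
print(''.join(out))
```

Execution trace: 'B' (try body) → 'P' (try body, no exception) → 'W' (finally) → 'Z' (after the try/except). Output: BPWZ

Answer: BPWZ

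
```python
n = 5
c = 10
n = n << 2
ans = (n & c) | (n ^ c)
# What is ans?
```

Trace:
`n = 5` → n = 5
`c = 10` → c = 10
`n = n << 2` → n = 20
`ans = (n & c) | (n ^ c)` → ans = 30
So ans = 30

Answer: 30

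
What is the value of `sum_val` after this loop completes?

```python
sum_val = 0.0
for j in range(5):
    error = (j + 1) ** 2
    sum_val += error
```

Sum of squared losses 1² + 2² + ... + 5²
`sum_val` takes the values: 0.0 → 1.0 → 5.0 → 14.0 → 30.0 → 55.0

Answer: 55.0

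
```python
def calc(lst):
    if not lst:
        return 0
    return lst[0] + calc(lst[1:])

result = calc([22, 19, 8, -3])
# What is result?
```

22 + 19 + 8 + (-3) + 0 = 46

Answer: 46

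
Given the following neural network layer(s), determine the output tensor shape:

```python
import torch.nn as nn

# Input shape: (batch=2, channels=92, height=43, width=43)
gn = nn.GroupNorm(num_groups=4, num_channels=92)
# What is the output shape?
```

Input: (2, 92, 43, 43) -> Output: (2, 92, 43, 43)

Answer: (2, 92, 43, 43)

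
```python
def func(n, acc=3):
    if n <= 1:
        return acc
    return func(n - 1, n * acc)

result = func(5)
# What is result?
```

Accumulator trace (n, acc): (5, 3) -> (4, 15) -> (3, 60) -> (2, 180) -> (1, 360) -> return 360

Answer: 360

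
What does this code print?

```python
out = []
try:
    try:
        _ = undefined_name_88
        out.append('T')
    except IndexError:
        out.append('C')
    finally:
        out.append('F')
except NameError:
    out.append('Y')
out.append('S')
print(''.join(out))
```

Execution trace: 'F' (finally) → 'Y' (outer except NameError) → 'S' (after the try/except). Output: FYS

Answer: FYS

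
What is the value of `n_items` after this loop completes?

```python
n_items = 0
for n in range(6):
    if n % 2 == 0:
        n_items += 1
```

Count numbers divisible by 2 in range(6)
`n_items` takes the values: 0 → 1 → 2 → 3

Answer: 3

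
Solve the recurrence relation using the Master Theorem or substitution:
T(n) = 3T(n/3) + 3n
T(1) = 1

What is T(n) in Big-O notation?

By Master Theorem: a=3, b=3, f(n)=3n. Since log_3(3) = 1 and f(n) = Θ(n^1), Case 2 applies. T(n) = O(n log n).

Answer: O(n log n)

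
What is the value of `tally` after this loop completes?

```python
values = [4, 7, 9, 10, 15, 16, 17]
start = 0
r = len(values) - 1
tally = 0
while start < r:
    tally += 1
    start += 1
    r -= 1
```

Iterations until pointers meet (list length 7)
`tally` takes the values: 0 → 1 → 2 → 3

Answer: 3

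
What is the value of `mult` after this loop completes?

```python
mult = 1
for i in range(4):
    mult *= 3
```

3^4 = 81
`mult` takes the values: 1 → 3 → 9 → 27 → 81

Answer: 81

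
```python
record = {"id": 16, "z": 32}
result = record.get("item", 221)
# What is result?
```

Trace:
`record = {"id": 16, "z": 32}` → record = {'id': 16, 'z': 32}
`result = record.get("item", 221)` → result = 221
So result = 221

Answer: 221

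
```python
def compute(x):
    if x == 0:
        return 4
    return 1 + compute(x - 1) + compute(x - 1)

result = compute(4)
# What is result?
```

compute(x) = 1 + 2·compute(x-1), compute(0)=4. Closed form: (4+1)·2^4 - 1 = 79.

Answer: 79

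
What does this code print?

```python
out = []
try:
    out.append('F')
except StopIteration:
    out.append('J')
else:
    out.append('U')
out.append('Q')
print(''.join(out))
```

Execution trace: 'F' (try body, no exception) → 'U' (else) → 'Q' (after the try/except). Output: FUQ

Answer: FUQ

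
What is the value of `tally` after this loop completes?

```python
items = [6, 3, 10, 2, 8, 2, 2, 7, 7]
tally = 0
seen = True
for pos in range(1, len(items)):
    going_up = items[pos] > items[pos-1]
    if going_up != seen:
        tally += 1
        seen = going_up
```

Count direction changes in [6, 3, 10, 2, 8, 2, 2, 7, 7]
`tally` takes the values: 0 → 1 → 2 → 3 → 4 → 5 → 6 → 7

Answer: 7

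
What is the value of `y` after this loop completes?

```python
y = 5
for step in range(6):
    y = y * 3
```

Multiply by 3, 6 times: 5 * 3^6 = 3645
`y` takes the values: 5 → 15 → 45 → 135 → 405 → 1215 → 3645

Answer: 3645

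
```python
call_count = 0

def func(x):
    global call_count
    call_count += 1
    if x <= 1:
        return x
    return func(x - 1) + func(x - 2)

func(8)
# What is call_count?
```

Calls(x) = 1 + Calls(x-1) + Calls(x-2); Calls(0)=Calls(1)=1. For x=8 this gives 67.

Answer: 67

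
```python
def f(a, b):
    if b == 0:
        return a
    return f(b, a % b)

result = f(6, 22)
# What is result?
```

f(6, 22) -> f(22, 6) -> f(6, 4) -> f(4, 2) -> f(2, 0) -> 2

Answer: 2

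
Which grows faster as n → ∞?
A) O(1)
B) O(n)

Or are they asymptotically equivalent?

O(1) vs O(n): Higher order terms dominate.

Answer: B) O(n) grows faster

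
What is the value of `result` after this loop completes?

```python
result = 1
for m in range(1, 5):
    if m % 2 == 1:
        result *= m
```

Product of odd numbers 1 to 4
`result` takes the values: 1 → 3

Answer: 3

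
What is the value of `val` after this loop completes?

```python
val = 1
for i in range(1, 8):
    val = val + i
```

Start at 1, add 1 through 7
`val` takes the values: 1 → 2 → 4 → 7 → 11 → 16 → 22 → 29

Answer: 29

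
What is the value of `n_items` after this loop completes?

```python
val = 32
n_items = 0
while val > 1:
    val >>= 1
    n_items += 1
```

Count right shifts until 1
`n_items` takes the values: 0 → 1 → 2 → 3 → 4 → 5

Answer: 5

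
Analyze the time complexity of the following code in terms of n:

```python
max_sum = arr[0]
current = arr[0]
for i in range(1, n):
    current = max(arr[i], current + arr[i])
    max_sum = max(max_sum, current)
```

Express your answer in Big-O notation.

This is Kadane's algorithm for maximum subarray. Time complexity: O(n).

Answer: O(n)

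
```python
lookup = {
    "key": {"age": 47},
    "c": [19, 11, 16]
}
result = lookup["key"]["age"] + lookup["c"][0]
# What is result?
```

Trace:
`lookup = { ...` → lookup = {'key': {'age': 47}, 'c': [19, 11, 16]}
`result = lookup["key"]["age"] + lookup["c"][0]` → result = 66
So result = 66

Answer: 66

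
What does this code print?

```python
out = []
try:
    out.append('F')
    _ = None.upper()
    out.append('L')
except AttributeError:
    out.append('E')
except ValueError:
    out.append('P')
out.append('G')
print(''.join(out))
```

Execution trace: 'F' (try body) → 'E' (except AttributeError) → 'G' (after the try/except). Output: FEG

Answer: FEG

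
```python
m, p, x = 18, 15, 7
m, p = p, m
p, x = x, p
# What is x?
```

Trace:
`m, p, x = 18, 15, 7` → m = 18; p = 15; x = 7
`m, p = p, m` → m = 15; p = 18
`p, x = x, p` → p = 7; x = 18
So x = 18

Answer: 18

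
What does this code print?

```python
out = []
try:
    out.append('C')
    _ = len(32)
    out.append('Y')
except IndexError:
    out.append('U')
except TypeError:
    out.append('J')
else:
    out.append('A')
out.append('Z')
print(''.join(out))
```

Execution trace: 'C' (try body) → 'J' (except TypeError) → 'Z' (after the try/except). Output: CJZ

Answer: CJZ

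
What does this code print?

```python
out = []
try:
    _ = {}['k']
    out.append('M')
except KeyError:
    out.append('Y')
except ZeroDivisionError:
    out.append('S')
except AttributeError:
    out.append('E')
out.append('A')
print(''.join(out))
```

Execution trace: 'Y' (except KeyError) → 'A' (after the try/except). Output: YA

Answer: YA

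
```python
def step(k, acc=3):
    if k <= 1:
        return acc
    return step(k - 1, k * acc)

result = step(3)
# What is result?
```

Accumulator trace (n, acc): (3, 3) -> (2, 9) -> (1, 18) -> return 18

Answer: 18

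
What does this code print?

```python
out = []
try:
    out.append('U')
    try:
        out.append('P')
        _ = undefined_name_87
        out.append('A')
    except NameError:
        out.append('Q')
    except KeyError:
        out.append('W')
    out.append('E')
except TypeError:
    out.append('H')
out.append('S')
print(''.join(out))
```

Execution trace: 'U' (try body) → 'P' (inner try body) → 'Q' (inner except NameError) → 'E' (try body, no exception) → 'S' (after the try/except). Output: UPQES

Answer: UPQES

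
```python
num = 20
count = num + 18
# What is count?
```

Trace:
`num = 20` → num = 20
`count = num + 18` → count = 38
So count = 38

Answer: 38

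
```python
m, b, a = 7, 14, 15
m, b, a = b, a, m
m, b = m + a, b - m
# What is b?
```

Trace:
`m, b, a = 7, 14, 15` → m = 7; b = 14; a = 15
`m, b, a = b, a, m` → m = 14; b = 15; a = 7
`m, b = m + a, b - m` → m = 21; b = 1
So b = 1

Answer: 1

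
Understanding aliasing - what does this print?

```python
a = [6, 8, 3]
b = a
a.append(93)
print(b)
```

Key concept: basic list aliasing.
Step by step:
`a = [6, 8, 3]` → a = [6, 8, 3]
`b = a` → b = [6, 8, 3] (same object as a)
`a.append(93)` → a = [6, 8, 3, 93] (same object as b); b = [6, 8, 3, 93] (same object as a)
`print(b)` → prints [6, 8, 3, 93]

Answer: [6, 8, 3, 93]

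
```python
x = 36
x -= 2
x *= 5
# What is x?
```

Trace:
`x = 36` → x = 36
`x -= 2` → x = 34
`x *= 5` → x = 170
So x = 170

Answer: 170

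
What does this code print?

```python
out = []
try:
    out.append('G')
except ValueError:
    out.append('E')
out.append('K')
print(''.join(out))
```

Execution trace: 'G' (try body, no exception) → 'K' (after the try/except). Output: GK

Answer: GK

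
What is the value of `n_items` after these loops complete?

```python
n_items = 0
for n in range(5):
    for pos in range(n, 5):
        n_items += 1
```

Upper triangle: 5 + 4 + ... + 1
`n_items` takes the values: 0 → 1 → 2 → 3 → 4 → 5 → 6 → 7 → 8 → 9 → 10 → 11 → 12 → 13 → 14 → 15

Answer: 15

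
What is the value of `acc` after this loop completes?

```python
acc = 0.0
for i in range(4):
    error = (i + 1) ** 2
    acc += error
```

Sum of squared losses 1² + 2² + ... + 4²
`acc` takes the values: 0.0 → 1.0 → 5.0 → 14.0 → 30.0

Answer: 30.0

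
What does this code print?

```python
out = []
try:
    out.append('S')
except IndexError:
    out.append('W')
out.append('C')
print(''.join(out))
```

Execution trace: 'S' (try body, no exception) → 'C' (after the try/except). Output: SC

Answer: SC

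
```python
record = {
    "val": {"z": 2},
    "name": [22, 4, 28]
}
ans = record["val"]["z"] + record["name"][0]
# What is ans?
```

Trace:
`record = { ...` → record = {'val': {'z': 2}, 'name': [22, 4, 28]}
`ans = record["val"]["z"] + record["name"][0]` → ans = 24
So ans = 24

Answer: 24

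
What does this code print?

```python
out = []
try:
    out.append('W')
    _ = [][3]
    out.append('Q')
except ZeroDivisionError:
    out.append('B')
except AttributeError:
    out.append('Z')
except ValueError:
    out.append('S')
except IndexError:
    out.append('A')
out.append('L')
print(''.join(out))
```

Execution trace: 'W' (try body) → 'A' (except IndexError) → 'L' (after the try/except). Output: WAL

Answer: WAL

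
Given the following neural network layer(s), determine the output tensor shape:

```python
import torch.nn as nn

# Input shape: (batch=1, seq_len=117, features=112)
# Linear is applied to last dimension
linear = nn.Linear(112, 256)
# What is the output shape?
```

Input: (1, 117, 112) -> Output: (1, 117, 256)

Answer: (1, 117, 256)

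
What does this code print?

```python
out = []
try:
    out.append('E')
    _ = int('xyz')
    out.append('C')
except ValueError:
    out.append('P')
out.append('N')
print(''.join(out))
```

Execution trace: 'E' (try body) → 'P' (except ValueError) → 'N' (after the try/except). Output: EPN

Answer: EPN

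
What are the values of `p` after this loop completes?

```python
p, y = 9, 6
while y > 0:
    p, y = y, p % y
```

GCD of 9 and 6
`p` takes the values: 9 → 6 → 3

Answer: 3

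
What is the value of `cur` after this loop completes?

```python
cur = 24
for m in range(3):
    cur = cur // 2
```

Halve 3 times: 24 // 2^3 = 3
`cur` takes the values: 24 → 12 → 6 → 3

Answer: 3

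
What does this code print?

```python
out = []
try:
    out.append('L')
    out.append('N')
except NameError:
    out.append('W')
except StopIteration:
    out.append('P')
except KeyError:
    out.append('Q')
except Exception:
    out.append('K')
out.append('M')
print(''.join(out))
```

Execution trace: 'L' (try body) → 'N' (try body, no exception) → 'M' (after the try/except). Output: LNM

Answer: LNM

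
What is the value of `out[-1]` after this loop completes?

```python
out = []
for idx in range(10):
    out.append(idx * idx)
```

Last element of squares 0 to 9
`out` takes the values: [] → [0] → [0, 1] → [0, 1, 4] → [0, 1, 4, 9] → [0, 1, 4, 9, 16] → [0, 1, 4, 9, 16, 25] → [0, 1, 4, 9, 16, 25, 36] → [0, 1, 4, 9, 16, 25, 36, 49] → [0, 1, 4, 9, 16, 25, 36, 49, 64] → [0, 1, 4, 9, 16, 25, 36, 49, 64, 81]
So `out[-1]` = 81

Answer: 81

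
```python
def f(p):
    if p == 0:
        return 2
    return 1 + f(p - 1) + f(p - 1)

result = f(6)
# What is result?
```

f(p) = 1 + 2·f(p-1), f(0)=2. Closed form: (2+1)·2^6 - 1 = 191.

Answer: 191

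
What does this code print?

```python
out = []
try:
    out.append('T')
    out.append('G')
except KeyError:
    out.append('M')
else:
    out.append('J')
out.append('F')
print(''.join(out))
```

Execution trace: 'T' (try body) → 'G' (try body, no exception) → 'J' (else) → 'F' (after the try/except). Output: TGJF

Answer: TGJF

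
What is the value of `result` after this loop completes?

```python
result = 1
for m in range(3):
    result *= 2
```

2^3 = 8
`result` takes the values: 1 → 2 → 4 → 8

Answer: 8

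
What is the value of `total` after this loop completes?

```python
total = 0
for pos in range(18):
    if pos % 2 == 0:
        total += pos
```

Sum of even numbers 0 to 17
`total` takes the values: 0 → 2 → 6 → 12 → 20 → 30 → 42 → 56 → 72

Answer: 72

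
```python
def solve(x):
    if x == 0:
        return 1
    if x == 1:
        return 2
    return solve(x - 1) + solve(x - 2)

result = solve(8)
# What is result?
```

Build up from base cases: solve(0)=1, solve(1)=2, solve(2)=3, solve(3)=5, solve(4)=8, solve(5)=13, solve(6)=21, ..., solve(8)=55

Answer: 55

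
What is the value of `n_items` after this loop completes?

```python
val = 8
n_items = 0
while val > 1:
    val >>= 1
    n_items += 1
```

Count right shifts until 1
`n_items` takes the values: 0 → 1 → 2 → 3

Answer: 3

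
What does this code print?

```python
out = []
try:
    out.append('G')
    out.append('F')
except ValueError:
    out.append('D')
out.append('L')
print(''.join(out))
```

Execution trace: 'G' (try body) → 'F' (try body, no exception) → 'L' (after the try/except). Output: GFL

Answer: GFL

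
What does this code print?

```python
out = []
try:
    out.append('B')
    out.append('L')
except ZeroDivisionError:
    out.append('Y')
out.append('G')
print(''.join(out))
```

Execution trace: 'B' (try body) → 'L' (try body, no exception) → 'G' (after the try/except). Output: BLG

Answer: BLG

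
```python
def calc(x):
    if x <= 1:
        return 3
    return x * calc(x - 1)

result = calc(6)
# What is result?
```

calc(6) = 6 * 5 * 4 * 3 * 2 * 3 = 2160

Answer: 2160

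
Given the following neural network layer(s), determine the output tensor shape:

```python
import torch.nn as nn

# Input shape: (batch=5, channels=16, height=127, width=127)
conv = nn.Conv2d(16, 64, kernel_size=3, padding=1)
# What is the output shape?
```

Input: (5, 16, 127, 127) -> Output: (5, 64, 127, 127)

Answer: (5, 64, 127, 127)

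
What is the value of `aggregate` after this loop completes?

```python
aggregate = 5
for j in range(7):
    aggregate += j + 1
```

Start at 5, add 1 to 7 = 33
`aggregate` takes the values: 5 → 6 → 8 → 11 → 15 → 20 → 26 → 33

Answer: 33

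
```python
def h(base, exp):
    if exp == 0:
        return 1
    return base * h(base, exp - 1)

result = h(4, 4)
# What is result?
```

h(4, 4) = 4 * 4 * 4 * 4 = 256

Answer: 256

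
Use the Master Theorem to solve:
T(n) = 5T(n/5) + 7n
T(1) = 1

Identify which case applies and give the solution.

a=5, b=5, f(n)=7n. log_5(5) = 1. Since c=1 = 1, Case 2 applies: T(n) = Θ(n^log_b(a) · log n) = O(n log n).

Answer: O(n log n) - Case 2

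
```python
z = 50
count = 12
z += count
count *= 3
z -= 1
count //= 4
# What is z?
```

Trace:
`z = 50` → z = 50
`count = 12` → count = 12
`z += count` → z = 62
`count *= 3` → count = 36
`z -= 1` → z = 61
`count //= 4` → count = 9
So z = 61

Answer: 61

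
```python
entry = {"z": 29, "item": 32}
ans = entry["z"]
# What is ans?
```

Trace:
`entry = {"z": 29, "item": 32}` → entry = {'z': 29, 'item': 32}
`ans = entry["z"]` → ans = 29
So ans = 29

Answer: 29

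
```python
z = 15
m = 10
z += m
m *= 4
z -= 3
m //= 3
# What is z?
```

Trace:
`z = 15` → z = 15
`m = 10` → m = 10
`z += m` → z = 25
`m *= 4` → m = 40
`z -= 3` → z = 22
`m //= 3` → m = 13
So z = 22

Answer: 22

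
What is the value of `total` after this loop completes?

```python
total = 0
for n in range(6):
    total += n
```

Sum of 0 to 5 = 15
`total` takes the values: 0 → 1 → 3 → 6 → 10 → 15

Answer: 15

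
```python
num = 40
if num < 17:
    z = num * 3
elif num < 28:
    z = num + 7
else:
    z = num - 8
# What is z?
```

Trace:
`num = 40` → num = 40
`if num < 17: ...` → num < 17 is False, num < 28 is False, take else branch → z = 32
So z = 32

Answer: 32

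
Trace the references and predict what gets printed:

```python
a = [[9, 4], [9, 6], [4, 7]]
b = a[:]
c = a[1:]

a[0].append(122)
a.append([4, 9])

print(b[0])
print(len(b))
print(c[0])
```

Key concept: slice with nested mutation.
Step by step:
`a = [[9, 4], [9, 6], [4, 7]]` → a = [[9, 4], [9, 6], [4, 7]]
`b = a[:]` → b = [[9, 4], [9, 6], [4, 7]]
`c = a[1:]` → c = [[9, 6], [4, 7]]
`a[0].append(122)` → a = [[9, 4, 122], [9, 6], [4, 7]]; b = [[9, 4, 122], [9, 6], [4, 7]]
`a.append([4, 9])` → a = [[9, 4, 122], [9, 6], [4, 7], [4, 9]]
`print(b[0])` → prints [9, 4, 122]
`print(len(b))` → prints 3
`print(c[0])` → prints [9, 6]

Answer:
[9, 4, 122]
3
[9, 6]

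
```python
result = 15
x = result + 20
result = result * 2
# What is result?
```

Trace:
`result = 15` → result = 15
`x = result + 20` → x = 35
`result = result * 2` → result = 30
So result = 30

Answer: 30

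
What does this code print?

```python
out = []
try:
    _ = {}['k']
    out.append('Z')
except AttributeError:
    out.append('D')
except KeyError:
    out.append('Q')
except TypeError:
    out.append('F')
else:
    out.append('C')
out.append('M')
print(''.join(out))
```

Execution trace: 'Q' (except KeyError) → 'M' (after the try/except). Output: QM

Answer: QM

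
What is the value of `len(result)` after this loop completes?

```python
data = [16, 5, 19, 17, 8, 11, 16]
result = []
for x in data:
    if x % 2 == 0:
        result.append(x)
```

Count even numbers in [16, 5, 19, 17, 8, 11, 16]
`result` takes the values: [] → [16] → [16, 8] → [16, 8, 16]
So `len(result)` = 3

Answer: 3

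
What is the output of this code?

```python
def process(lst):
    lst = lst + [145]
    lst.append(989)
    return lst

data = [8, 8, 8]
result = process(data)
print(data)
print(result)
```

Key concept: rebinding parameter vs mutation.
Step by step:
`data = [8, 8, 8]` → data = [8, 8, 8]
`result = process(data)` → result = [8, 8, 8, 145, 989]
`print(data)` → prints [8, 8, 8]
`print(result)` → prints [8, 8, 8, 145, 989]

Answer:
[8, 8, 8]
[8, 8, 8, 145, 989]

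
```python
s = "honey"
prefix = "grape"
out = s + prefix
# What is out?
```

Trace:
`s = "honey"` → s = 'honey'
`prefix = "grape"` → prefix = 'grape'
`out = s + prefix` → out = 'honeygrape'
So out = 'honeygrape'

Answer: 'honeygrape'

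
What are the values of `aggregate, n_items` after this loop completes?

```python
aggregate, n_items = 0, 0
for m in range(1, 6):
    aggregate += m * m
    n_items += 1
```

Sum of squares and count
`aggregate, n_items` takes the values: (0, 0) → (1, 0) → (1, 1) → (5, 1) → (5, 2) → (14, 2) → (14, 3) → (30, 3) → (30, 4) → (55, 4) → (55, 5)

Answer: 55, 5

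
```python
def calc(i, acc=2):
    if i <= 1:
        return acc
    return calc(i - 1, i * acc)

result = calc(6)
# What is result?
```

Accumulator trace (n, acc): (6, 2) -> (5, 12) -> (4, 60) -> (3, 240) -> (2, 720) -> (1, 1440) -> return 1440

Answer: 1440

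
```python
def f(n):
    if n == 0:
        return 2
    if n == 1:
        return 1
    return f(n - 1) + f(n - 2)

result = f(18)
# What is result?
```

Build up from base cases: f(0)=2, f(1)=1, f(2)=3, f(3)=4, f(4)=7, f(5)=11, f(6)=18, ..., f(18)=5778

Answer: 5778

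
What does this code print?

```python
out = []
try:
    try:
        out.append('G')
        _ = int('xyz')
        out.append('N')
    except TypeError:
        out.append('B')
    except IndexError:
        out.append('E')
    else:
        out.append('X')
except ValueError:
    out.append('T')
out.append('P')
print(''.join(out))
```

Execution trace: 'G' (try body) → 'T' (outer except ValueError) → 'P' (after the try/except). Output: GTP

Answer: GTP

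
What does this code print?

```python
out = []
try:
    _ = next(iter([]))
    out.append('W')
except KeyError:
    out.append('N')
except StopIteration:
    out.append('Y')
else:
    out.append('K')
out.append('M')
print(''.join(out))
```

Execution trace: 'Y' (except StopIteration) → 'M' (after the try/except). Output: YM

Answer: YM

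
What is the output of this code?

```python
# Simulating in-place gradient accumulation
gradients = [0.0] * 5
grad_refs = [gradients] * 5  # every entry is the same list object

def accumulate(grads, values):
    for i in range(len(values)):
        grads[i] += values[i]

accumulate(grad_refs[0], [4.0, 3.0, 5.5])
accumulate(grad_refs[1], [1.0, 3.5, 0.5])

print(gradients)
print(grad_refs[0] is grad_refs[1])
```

Key concept: gradient accumulation aliasing.
Step by step:
`gradients = [0.0] * 5` → gradients = [0.0, 0.0, 0.0, 0.0, 0.0]
`grad_refs = [gradients] * 5` → grad_refs = [[0.0, 0.0, 0.0, 0.0, 0.0], [0.0, 0.0, 0.0, 0.0, 0.0], [0.0, 0.0, 0.0, 0.0, 0.0], [0.0, 0.0, 0.0, 0.0, 0.0], [0.0, 0.0, 0.0, 0.0, 0.0]]
`accumulate(grad_refs[0], [4.0, 3.0, 5.5])` → gradients = [4.0, 3.0, 5.5, 0.0, 0.0]; grad_refs = [[4.0, 3.0, 5.5, 0.0, 0.0], [4.0, 3.0, 5.5, 0.0, 0.0], [4.0, 3.0, 5.5, 0.0, 0.0], [4.0, 3.0, 5.5, 0.0, 0.0], [4.0, 3.0, 5.5, 0.0, 0.0]]
`accumulate(grad_refs[1], [1.0, 3.5, 0.5])` → gradients = [5.0, 6.5, 6.0, 0.0, 0.0]; grad_refs = [[5.0, 6.5, 6.0, 0.0, 0.0], [5.0, 6.5, 6.0, 0.0, 0.0], [5.0, 6.5, 6.0, 0.0, 0.0], [5.0, 6.5, 6.0, 0.0, 0.0], [5.0, 6.5, 6.0, 0.0, 0.0]]
`print(gradients)` → prints [5.0, 6.5, 6.0, 0.0, 0.0]
`print(grad_refs[0] is grad_refs[1])` → prints True

Answer:
[5.0, 6.5, 6.0, 0.0, 0.0]
True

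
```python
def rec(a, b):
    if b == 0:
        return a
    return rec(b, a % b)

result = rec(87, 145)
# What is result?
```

rec(87, 145) -> rec(145, 87) -> rec(87, 58) -> rec(58, 29) -> rec(29, 0) -> 29

Answer: 29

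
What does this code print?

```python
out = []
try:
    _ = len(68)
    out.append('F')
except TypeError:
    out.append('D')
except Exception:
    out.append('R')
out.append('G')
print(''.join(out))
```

Execution trace: 'D' (except TypeError) → 'G' (after the try/except). Output: DG

Answer: DG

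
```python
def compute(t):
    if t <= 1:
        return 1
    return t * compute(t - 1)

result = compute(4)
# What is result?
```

compute(4) = 4 * 3 * 2 * 1 = 24

Answer: 24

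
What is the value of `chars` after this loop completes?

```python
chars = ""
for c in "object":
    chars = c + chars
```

Reverse 'object'
`chars` takes the values: "" → "o" → "bo" → "jbo" → "ejbo" → "cejbo" → "tcejbo"

Answer: "tcejbo"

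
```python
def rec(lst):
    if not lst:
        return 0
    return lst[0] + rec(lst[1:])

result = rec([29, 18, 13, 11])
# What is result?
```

29 + 18 + 13 + 11 + 0 = 71

Answer: 71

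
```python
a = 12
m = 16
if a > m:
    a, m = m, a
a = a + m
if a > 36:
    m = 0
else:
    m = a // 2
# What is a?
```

Trace:
`a = 12` → a = 12
`m = 16` → m = 16
`if a > m: ...` → a > m is False → no variable changes
`a = a + m` → a = 28
`if a > 36: ...` → a > 36 is False, take else branch → m = 14
So a = 28

Answer: 28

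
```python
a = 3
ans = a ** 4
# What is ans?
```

Trace:
`a = 3` → a = 3
`ans = a ** 4` → ans = 81
So ans = 81

Answer: 81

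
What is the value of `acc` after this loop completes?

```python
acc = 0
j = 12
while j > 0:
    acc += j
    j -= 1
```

Sum 12 down to 1
`acc` takes the values: 0 → 12 → 23 → 33 → 42 → 50 → 57 → 63 → 68 → 72 → 75 → 77 → 78

Answer: 78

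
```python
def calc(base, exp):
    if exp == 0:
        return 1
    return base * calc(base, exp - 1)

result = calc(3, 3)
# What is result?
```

calc(3, 3) = 3 * 3 * 3 = 27

Answer: 27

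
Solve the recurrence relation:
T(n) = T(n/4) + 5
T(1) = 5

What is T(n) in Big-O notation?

Each step divides n by 4 and adds 5. After log_4(n) steps we reach T(1)=5. So T(n) = 5·log_4(n) + 5 = O(log n).

Answer: O(log n)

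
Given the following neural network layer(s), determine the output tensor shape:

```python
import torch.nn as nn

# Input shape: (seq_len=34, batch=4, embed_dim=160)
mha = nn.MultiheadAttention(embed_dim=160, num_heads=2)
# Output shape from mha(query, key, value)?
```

Input: (34, 4, 160) -> Output: (34, 4, 160)

Answer: (34, 4, 160)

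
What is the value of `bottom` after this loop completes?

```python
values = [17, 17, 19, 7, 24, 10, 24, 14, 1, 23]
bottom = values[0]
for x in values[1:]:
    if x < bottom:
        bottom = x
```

Minimum of [17, 17, 19, 7, 24, 10, 24, 14, 1, 23]
`bottom` takes the values: 17 → 7 → 1

Answer: 1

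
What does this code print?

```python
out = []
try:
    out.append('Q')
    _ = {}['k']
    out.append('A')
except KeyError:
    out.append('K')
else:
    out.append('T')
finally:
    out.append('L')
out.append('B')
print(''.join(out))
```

Execution trace: 'Q' (try body) → 'K' (except KeyError) → 'L' (finally) → 'B' (after the try/except). Output: QKLB

Answer: QKLB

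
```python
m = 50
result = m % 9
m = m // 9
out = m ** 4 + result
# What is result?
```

Trace:
`m = 50` → m = 50
`result = m % 9` → result = 5
`m = m // 9` → m = 5
`out = m ** 4 + result` → out = 630
So result = 5

Answer: 5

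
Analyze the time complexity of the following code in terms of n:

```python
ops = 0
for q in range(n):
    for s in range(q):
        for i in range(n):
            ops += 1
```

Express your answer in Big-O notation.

Each loop level contributes: n × n × n. Multiplying the contributions gives O(n^3).

Answer: O(n^3)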